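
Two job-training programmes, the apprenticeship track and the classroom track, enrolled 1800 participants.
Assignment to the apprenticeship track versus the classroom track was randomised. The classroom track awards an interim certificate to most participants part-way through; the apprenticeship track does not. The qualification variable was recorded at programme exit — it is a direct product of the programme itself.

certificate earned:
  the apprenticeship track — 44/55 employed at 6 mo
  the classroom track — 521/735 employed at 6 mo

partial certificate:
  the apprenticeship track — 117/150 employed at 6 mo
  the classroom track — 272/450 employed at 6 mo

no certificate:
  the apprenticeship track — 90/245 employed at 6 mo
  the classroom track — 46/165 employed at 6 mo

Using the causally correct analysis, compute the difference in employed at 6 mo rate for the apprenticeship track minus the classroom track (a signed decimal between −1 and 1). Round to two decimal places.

Qualification attained during the programme here is a post-treatment variable shaped by the programme; conditioning on it would introduce bias rather than remove it. The overall comparison is the causal one.
The causal difference is the pooled difference: 0.558 − 0.621 = -0.064.

-0.06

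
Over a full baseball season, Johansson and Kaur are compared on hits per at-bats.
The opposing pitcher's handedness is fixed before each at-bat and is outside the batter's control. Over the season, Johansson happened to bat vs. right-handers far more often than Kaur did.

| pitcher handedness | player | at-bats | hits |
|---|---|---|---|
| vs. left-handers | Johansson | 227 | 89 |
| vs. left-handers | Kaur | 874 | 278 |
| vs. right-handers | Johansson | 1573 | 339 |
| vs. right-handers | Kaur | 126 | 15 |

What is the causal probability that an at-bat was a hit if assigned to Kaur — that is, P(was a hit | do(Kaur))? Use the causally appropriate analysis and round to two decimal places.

Here pitcher handedness is a common cause — it drives both which player a case falls under and the outcome. The crude comparison mixes populations; the stratum-specific rates are the causally relevant ones.
Standardising Kaur to the population pitcher handedness mix: 0.393·278/874 + 0.607·15/126 = 0.197.

0.20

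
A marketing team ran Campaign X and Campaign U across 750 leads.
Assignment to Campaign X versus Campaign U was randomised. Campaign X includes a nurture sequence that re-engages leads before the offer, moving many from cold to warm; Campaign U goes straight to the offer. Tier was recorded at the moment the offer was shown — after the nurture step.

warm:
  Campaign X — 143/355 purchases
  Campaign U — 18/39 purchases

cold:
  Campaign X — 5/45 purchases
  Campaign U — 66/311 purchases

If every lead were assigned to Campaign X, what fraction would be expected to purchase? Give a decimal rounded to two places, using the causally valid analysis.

Engagement tier lies on the pathway campaign → engagement tier → outcome, so adjusting for it blocks the indirect effect. For the total causal effect of campaign, use the unadjusted pooled rates.
So P(outcome | do(Campaign X)) is just the pooled rate for Campaign X: 148/400 = 0.370.

0.37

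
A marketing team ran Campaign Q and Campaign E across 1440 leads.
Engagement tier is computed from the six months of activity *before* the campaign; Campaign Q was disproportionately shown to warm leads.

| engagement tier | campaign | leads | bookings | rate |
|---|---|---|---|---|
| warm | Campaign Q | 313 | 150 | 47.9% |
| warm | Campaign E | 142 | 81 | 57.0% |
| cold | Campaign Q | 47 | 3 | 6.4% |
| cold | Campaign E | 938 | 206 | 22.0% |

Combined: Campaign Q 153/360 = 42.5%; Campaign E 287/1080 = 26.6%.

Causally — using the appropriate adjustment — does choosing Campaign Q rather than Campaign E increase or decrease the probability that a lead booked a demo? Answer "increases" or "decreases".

The stratified and pooled comparisons disagree (Campaign E wins within each engagement tier; Campaign Q wins overall), so the answer turns on the causal role of engagement tier.
The imbalance in engagement tier arose from how leads were allocated, not from anything the campaign did; and engagement tier independently affects the outcome. The pooled gap is confounded — condition on engagement tier.
Within each level — warm: 47.9% vs 57.0%; cold: 6.4% vs 22.0% — Campaign E is higher every time.

decreases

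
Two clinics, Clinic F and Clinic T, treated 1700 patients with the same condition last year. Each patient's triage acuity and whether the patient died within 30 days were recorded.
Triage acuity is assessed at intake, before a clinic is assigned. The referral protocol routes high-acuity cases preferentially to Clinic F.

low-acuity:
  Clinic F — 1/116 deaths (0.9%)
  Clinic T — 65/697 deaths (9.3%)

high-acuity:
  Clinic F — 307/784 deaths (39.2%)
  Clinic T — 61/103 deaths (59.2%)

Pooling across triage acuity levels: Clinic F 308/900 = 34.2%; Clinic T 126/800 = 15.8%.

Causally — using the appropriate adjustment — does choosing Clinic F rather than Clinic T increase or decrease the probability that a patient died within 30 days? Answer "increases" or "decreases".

The imbalance in triage acuity arose from how patients were allocated, not from anything the clinic did; and triage acuity independently affects the outcome. The pooled gap is confounded — condition on triage acuity.
Within each level — low-acuity: 0.9% vs 9.3%; high-acuity: 39.2% vs 59.2% — Clinic F is lower every time.

decreases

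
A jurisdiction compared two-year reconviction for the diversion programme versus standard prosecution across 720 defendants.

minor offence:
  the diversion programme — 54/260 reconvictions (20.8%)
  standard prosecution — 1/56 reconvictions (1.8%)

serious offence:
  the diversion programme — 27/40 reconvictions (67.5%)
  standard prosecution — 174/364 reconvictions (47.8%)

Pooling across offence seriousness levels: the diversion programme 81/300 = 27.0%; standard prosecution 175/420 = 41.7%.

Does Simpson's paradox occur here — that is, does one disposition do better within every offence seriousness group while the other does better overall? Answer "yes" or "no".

Within each offence seriousness level (minor offence 20.8% vs 1.8%; serious offence 67.5% vs 47.8%), standard prosecution has the lower rate every time. Pooled: 27.0% vs 41.7% — the diversion programme has the lower rate overall. The two comparisons disagree.

yes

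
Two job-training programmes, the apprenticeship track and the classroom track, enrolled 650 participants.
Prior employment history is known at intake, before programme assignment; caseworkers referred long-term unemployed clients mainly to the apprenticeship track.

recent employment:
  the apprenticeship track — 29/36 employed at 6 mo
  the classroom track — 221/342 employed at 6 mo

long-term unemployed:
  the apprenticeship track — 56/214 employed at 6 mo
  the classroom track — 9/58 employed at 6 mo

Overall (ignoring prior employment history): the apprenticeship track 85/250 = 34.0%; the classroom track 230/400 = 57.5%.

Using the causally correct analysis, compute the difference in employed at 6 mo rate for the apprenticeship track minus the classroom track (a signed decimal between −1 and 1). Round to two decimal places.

The imbalance in prior employment history arose from how participants were allocated, not from anything the programme did; and prior employment history independently affects the outcome. The pooled gap is confounded — condition on prior employment history.
Adjusting over the population distribution of prior employment history: 0.582·(0.806−0.646) + 0.418·(0.262−0.155) = +0.137.

+0.14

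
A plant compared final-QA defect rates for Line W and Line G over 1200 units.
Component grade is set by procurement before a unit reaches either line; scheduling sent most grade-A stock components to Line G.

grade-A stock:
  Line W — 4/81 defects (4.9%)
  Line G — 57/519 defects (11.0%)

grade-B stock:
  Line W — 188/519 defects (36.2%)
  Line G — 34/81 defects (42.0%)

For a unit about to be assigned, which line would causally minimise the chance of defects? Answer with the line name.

Line W

Component grade is set before the line has any effect — it is not caused by the line — and it independently drives the outcome. That makes it a confounder, so the causal comparison is within component grade levels.
Within each level — grade-A stock: 4.9% vs 11.0%; grade-B stock: 36.2% vs 42.0% — Line W is lower every time.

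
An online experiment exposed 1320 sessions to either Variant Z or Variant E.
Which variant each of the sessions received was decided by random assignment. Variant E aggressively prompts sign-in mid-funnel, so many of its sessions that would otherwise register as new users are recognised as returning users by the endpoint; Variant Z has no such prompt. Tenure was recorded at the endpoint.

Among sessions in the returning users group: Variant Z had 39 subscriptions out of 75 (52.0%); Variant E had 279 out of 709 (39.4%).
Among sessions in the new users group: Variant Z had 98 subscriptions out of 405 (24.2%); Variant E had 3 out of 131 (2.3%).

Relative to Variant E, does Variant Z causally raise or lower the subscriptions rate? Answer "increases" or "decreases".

decreases

Within every user tenure level Variant Z has the higher rate, yet pooled Variant E does — Simpson's reversal.
Stratifying would compare variants among sessions the variants themselves sorted into user tenure groups — a form of selection on an intermediate. The unconditioned pooled rates give the total causal effect.
Pooled: Variant Z 28.5% vs Variant E 33.6%; Variant E is higher overall.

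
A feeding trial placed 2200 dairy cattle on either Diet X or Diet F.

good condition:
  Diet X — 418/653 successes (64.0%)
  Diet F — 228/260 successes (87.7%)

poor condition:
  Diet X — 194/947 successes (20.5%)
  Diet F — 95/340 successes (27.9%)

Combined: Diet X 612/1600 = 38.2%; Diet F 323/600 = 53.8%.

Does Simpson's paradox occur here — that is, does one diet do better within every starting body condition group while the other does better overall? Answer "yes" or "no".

no

Within each starting body condition level (good condition 64.0% vs 87.7%; poor condition 20.5% vs 27.9%), Diet F has the higher rate every time. Pooled: 38.2% vs 53.8% — Diet F has the higher rate overall. They agree.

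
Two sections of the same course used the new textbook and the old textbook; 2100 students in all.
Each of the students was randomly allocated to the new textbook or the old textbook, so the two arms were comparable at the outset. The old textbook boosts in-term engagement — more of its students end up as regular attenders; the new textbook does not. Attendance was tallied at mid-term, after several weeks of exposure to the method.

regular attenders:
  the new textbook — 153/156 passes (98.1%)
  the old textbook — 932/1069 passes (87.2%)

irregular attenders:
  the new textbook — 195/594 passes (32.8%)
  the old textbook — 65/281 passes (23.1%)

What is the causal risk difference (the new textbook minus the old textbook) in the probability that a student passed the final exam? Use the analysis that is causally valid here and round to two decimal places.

The mid-term attendance-specific comparison favours the new textbook throughout, but the pooled figures favour the old textbook. The question is whether to condition on mid-term attendance.
Mid-term attendance lies on the pathway teaching method → mid-term attendance → outcome, so adjusting for it blocks the indirect effect. For the total causal effect of teaching method, use the unadjusted pooled rates.
The causal difference is the pooled difference: 0.464 − 0.739 = -0.275.

-0.27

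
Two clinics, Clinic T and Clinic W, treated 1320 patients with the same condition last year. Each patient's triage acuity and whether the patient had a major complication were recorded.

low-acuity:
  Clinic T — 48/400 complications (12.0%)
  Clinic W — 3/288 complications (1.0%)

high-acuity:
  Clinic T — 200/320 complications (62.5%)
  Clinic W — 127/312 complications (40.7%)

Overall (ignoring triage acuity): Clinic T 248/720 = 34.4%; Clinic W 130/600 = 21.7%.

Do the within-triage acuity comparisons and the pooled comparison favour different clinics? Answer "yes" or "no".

no

Within each triage acuity level (low-acuity 12.0% vs 1.0%; high-acuity 62.5% vs 40.7%), Clinic W has the lower rate every time. Pooled: 34.4% vs 21.7% — Clinic W has the lower rate overall. They agree.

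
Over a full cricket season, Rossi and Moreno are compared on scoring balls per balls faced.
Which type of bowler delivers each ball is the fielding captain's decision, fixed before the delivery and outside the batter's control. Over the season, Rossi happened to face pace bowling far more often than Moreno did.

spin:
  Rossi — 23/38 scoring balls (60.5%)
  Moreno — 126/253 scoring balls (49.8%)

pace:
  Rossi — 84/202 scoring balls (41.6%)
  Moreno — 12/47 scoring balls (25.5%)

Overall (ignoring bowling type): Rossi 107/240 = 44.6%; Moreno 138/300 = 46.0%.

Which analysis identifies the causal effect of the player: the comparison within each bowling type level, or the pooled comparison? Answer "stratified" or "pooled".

The imbalance in bowling type arose from how balls faced were allocated, not from anything the player did; and bowling type independently affects the outcome. The pooled gap is confounded — condition on bowling type.
Within each level — spin: 60.5% vs 49.8%; pace: 41.6% vs 25.5% — Rossi is higher every time.

stratified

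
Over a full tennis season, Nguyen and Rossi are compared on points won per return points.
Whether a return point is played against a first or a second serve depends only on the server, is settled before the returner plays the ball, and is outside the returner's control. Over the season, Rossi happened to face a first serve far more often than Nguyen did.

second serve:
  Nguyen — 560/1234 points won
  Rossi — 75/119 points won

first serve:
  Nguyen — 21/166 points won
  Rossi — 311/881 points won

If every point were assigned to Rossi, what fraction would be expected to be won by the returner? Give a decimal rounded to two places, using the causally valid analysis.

Rossi is higher inside every serve type stratum but Nguyen is higher in aggregate. Whether to stratify depends on how serve type relates to the player.
Here serve type is a common cause — it drives both which player a case falls under and the outcome. The crude comparison mixes populations; the stratum-specific rates are the causally relevant ones.
Standardising Rossi to the population serve type mix: 0.564·75/119 + 0.436·311/881 = 0.509.

0.51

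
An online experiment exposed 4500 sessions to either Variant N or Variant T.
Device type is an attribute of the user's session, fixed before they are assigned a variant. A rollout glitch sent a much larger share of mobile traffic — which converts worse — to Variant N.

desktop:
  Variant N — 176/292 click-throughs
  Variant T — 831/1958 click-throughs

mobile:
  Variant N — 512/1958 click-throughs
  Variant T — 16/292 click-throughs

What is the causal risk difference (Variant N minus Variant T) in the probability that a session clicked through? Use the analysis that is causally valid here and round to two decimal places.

+0.19

The imbalance in device type arose from how sessions were allocated, not from anything the variant did; and device type independently affects the outcome. The pooled gap is confounded — condition on device type.
Adjusting over the population distribution of device type: 0.500·(0.603−0.424) + 0.500·(0.261−0.055) = +0.193.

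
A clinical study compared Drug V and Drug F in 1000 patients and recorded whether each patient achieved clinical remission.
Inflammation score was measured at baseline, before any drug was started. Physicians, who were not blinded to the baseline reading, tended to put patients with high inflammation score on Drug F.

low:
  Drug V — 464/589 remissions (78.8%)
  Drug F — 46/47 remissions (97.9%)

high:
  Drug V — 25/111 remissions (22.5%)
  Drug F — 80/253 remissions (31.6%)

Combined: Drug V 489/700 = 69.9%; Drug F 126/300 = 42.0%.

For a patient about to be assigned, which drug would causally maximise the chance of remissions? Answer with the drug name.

Inflammation score is set before the drug has any effect — it is not caused by the drug — and it independently drives the outcome. That makes it a confounder, so the causal comparison is within inflammation score levels.
Within each level — low: 78.8% vs 97.9%; high: 22.5% vs 31.6% — Drug F is higher every time.

Drug F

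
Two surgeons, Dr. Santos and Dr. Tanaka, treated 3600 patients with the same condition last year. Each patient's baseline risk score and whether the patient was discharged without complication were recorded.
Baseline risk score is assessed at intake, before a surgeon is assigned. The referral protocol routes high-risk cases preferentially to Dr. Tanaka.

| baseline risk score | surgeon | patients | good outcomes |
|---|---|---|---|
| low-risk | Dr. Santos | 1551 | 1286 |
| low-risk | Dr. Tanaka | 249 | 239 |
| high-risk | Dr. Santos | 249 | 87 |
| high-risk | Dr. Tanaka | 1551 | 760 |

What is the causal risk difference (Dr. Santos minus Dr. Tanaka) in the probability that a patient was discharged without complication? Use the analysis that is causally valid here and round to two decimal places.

Dr. Tanaka is higher inside every baseline risk score stratum but Dr. Santos is higher in aggregate. Whether to stratify depends on how baseline risk score relates to the surgeon.
Since baseline risk score is a pre-existing factor (not a product of the surgeon) and it affects the outcome on its own, it is a confounder. The stratified rates, not the pooled rate, identify the causal effect.
Adjusting over the population distribution of baseline risk score: 0.500·(0.829−0.960) + 0.500·(0.349−0.490) = -0.136.

-0.14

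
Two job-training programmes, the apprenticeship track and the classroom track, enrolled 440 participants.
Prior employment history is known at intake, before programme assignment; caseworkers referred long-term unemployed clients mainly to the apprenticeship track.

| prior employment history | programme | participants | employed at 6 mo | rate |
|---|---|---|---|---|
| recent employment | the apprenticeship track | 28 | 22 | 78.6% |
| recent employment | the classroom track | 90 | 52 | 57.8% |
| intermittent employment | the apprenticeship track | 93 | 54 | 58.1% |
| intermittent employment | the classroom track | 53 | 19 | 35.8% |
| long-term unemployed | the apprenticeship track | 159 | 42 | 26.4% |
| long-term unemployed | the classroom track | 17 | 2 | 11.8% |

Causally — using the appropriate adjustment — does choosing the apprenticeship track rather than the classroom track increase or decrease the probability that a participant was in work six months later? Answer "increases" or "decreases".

increases

The imbalance in prior employment history arose from how participants were allocated, not from anything the programme did; and prior employment history independently affects the outcome. The pooled gap is confounded — condition on prior employment history.
Within each level — recent employment: 78.6% vs 57.8%; intermittent employment: 58.1% vs 35.8%; long-term unemployed: 26.4% vs 11.8% — the apprenticeship track is higher every time.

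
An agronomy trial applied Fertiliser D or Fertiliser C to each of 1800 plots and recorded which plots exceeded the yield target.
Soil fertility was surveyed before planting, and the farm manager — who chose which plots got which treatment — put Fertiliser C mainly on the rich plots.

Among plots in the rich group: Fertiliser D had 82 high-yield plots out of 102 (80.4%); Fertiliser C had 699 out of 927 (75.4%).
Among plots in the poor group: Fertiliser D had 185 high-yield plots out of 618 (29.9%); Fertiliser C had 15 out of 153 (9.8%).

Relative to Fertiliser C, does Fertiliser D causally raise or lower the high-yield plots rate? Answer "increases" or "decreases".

Nothing the fertiliser does changes soil fertility; the imbalance is an allocation artefact. With soil fertility also predicting the outcome, the pooled figure is confounded, and the within-stratum comparison is the causal one.
Within each level — rich: 80.4% vs 75.4%; poor: 29.9% vs 9.8% — Fertiliser D is higher every time.

increases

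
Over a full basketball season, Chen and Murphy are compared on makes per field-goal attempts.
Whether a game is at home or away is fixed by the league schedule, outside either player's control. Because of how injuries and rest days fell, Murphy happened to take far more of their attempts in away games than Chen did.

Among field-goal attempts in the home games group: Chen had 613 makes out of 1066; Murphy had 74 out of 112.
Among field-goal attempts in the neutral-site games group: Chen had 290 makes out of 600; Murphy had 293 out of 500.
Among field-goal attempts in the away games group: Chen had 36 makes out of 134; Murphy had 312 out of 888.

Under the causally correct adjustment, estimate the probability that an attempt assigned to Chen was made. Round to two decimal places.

Game venue is set before the player has any effect — it is not caused by the player — and it independently drives the outcome. That makes it a confounder, so the causal comparison is within game venue levels.
Standardising Chen to the population game venue mix: 0.357·613/1066 + 0.333·290/600 + 0.310·36/134 = 0.450.

0.45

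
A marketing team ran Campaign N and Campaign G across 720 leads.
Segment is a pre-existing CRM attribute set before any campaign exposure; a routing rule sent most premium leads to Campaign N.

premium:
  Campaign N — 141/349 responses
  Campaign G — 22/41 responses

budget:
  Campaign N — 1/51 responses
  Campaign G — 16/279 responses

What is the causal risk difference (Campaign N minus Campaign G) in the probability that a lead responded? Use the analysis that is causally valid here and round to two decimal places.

Since customer segment is a pre-existing factor (not a product of the campaign) and it affects the outcome on its own, it is a confounder. The stratified rates, not the pooled rate, identify the causal effect.
Adjusting over the population distribution of customer segment: 0.542·(0.404−0.537) + 0.458·(0.020−0.057) = -0.089.

-0.09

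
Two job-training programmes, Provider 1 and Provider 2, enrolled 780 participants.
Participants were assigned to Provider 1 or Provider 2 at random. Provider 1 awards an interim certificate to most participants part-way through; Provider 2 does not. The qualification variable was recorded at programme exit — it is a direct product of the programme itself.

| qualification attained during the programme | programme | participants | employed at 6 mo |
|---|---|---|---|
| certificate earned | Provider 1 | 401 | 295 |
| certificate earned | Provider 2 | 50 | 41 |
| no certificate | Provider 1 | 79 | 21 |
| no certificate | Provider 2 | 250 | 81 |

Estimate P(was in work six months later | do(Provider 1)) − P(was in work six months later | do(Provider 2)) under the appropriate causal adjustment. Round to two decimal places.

+0.25

Qualification attained during the programme is downstream of the programme. One should not condition on a consequence of treatment, so the overall rates are the right comparison.
The causal difference is the pooled difference: 0.658 − 0.407 = +0.252.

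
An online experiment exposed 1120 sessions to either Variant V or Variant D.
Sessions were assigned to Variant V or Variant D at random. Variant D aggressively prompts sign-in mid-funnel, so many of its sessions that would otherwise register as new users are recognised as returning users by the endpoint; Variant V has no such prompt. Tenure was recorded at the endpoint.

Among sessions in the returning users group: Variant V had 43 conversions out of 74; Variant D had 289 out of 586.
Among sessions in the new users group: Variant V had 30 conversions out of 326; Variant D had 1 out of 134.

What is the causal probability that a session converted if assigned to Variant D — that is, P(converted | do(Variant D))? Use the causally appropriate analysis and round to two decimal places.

0.40

Because the variant influences user tenure, user tenure is a post-treatment mediator, not a confounder. Stratifying on it would bias the estimate; the causal effect is the crude pooled difference.
So P(outcome | do(Variant D)) is just the pooled rate for Variant D: 290/720 = 0.403.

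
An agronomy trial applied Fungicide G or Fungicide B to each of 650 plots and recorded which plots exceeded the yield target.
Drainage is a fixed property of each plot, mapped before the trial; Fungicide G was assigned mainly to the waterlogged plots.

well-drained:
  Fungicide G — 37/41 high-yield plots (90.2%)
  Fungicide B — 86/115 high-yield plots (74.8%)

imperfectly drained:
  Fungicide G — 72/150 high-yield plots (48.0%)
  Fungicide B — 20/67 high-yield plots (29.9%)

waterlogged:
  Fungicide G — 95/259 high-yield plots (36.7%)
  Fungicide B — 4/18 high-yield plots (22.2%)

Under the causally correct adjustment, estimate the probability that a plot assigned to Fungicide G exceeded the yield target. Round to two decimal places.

Fungicide G is higher inside every field drainage stratum but Fungicide B is higher in aggregate. Whether to stratify depends on how field drainage relates to the fungicide.
Nothing the fungicide does changes field drainage; the imbalance is an allocation artefact. With field drainage also predicting the outcome, the pooled figure is confounded, and the within-stratum comparison is the causal one.
Standardising Fungicide G to the population field drainage mix: 0.240·37/41 + 0.334·72/150 + 0.426·95/259 = 0.533.

0.53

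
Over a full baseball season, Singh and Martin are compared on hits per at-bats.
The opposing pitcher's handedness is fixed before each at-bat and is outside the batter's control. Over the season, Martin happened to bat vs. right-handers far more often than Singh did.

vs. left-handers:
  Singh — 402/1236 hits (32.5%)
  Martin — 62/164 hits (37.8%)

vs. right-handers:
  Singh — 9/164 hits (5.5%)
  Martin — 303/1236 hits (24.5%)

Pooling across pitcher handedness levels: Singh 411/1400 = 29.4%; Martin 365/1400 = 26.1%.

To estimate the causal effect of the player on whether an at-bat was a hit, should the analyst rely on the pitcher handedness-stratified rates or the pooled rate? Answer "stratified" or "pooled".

stratified

The stratified and pooled comparisons disagree (Martin wins within each pitcher handedness; Singh wins overall), so the answer turns on the causal role of pitcher handedness.
Pitcher handedness differs across players for reasons unrelated to any effect of the player itself, and it separately predicts the outcome — a classic confounder. We must compare within pitcher handedness levels.
Within each level — vs. left-handers: 32.5% vs 37.8%; vs. right-handers: 5.5% vs 24.5% — Martin is higher every time.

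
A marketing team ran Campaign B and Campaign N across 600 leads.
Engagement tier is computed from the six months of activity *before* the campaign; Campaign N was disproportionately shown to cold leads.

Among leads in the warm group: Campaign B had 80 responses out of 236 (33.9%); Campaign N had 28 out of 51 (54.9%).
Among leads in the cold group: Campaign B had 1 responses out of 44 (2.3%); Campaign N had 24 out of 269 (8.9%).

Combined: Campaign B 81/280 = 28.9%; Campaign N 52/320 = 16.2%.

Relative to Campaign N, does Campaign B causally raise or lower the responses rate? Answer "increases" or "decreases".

decreases

Engagement tier is set before the campaign has any effect — it is not caused by the campaign — and it independently drives the outcome. That makes it a confounder, so the causal comparison is within engagement tier levels.
Within each level — warm: 33.9% vs 54.9%; cold: 2.3% vs 8.9% — Campaign N is higher every time.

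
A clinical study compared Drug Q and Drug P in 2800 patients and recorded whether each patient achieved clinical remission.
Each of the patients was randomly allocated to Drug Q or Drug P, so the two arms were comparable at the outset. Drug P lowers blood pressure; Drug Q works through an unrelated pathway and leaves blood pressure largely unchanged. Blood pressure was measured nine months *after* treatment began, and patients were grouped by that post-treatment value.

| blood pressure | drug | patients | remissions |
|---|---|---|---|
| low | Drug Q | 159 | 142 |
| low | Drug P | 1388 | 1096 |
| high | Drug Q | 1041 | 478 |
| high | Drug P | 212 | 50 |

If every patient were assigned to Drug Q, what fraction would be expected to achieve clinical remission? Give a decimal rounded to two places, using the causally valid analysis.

0.52

Stratifying would compare drugs among patients the drugs themselves sorted into blood pressure groups — a form of selection on an intermediate. The unconditioned pooled rates give the total causal effect.
So P(outcome | do(Drug Q)) is just the pooled rate for Drug Q: 620/1200 = 0.517.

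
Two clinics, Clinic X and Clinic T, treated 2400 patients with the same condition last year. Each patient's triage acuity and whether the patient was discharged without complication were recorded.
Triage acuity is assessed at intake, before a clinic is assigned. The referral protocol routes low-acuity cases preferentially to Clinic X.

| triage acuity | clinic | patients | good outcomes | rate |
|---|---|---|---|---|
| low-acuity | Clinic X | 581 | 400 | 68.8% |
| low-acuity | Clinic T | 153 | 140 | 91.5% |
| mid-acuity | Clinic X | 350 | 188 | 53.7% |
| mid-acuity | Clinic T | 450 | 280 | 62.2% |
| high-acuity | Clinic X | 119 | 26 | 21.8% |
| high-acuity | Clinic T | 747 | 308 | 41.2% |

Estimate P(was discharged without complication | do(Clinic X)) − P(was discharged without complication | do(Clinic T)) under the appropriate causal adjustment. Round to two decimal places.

Within every triage acuity level Clinic T has the higher rate, yet pooled Clinic X does — Simpson's reversal.
Nothing the clinic does changes triage acuity; the imbalance is an allocation artefact. With triage acuity also predicting the outcome, the pooled figure is confounded, and the within-stratum comparison is the causal one.
Adjusting over the population distribution of triage acuity: 0.306·(0.688−0.915) + 0.333·(0.537−0.622) + 0.361·(0.218−0.412) = -0.168.

-0.17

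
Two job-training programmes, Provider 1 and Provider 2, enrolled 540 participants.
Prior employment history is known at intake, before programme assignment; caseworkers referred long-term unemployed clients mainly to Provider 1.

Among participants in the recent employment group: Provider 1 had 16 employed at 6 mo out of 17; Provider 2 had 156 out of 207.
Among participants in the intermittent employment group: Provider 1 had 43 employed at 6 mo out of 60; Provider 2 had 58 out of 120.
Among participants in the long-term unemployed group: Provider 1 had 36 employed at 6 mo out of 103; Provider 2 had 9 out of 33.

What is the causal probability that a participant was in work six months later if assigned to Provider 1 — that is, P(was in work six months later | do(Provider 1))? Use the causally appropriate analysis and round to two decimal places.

Provider 1 is higher inside every prior employment history stratum but Provider 2 is higher in aggregate. Whether to stratify depends on how prior employment history relates to the programme.
Here prior employment history is a common cause — it drives both which programme a case falls under and the outcome. The crude comparison mixes populations; the stratum-specific rates are the causally relevant ones.
Standardising Provider 1 to the population prior employment history mix: 0.415·16/17 + 0.333·43/60 + 0.252·36/103 = 0.717.

0.72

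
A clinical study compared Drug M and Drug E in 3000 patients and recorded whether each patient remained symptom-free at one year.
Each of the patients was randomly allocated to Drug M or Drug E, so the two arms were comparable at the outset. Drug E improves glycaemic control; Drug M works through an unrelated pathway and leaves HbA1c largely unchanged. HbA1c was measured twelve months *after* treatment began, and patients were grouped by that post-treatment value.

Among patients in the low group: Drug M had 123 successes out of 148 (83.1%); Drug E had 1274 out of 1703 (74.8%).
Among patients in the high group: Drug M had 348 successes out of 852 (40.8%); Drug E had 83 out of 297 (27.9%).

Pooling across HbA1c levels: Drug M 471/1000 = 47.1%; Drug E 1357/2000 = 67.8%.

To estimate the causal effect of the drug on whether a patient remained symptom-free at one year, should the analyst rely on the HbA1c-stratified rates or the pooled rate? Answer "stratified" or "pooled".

pooled

The HbA1c-specific comparison favours Drug M throughout, but the pooled figures favour Drug E. The question is whether to condition on HbA1c.
HbA1c lies on the pathway drug → HbA1c → outcome, so adjusting for it blocks the indirect effect. For the total causal effect of drug, use the unadjusted pooled rates.
Pooled: Drug M 47.1% vs Drug E 67.8%; Drug E is higher overall.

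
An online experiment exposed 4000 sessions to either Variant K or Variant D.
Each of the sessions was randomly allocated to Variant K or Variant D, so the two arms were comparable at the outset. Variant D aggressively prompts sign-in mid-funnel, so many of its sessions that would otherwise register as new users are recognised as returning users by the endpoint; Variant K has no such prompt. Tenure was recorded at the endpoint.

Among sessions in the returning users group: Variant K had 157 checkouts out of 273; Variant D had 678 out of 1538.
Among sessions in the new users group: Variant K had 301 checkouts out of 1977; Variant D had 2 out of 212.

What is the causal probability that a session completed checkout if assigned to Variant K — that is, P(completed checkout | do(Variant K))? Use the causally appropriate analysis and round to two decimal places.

0.20

The stratified and pooled comparisons disagree (Variant K wins within each user tenure; Variant D wins overall), so the answer turns on the causal role of user tenure.
Because the variant influences user tenure, user tenure is a post-treatment mediator, not a confounder. Stratifying on it would bias the estimate; the causal effect is the crude pooled difference.
So P(outcome | do(Variant K)) is just the pooled rate for Variant K: 458/2250 = 0.204.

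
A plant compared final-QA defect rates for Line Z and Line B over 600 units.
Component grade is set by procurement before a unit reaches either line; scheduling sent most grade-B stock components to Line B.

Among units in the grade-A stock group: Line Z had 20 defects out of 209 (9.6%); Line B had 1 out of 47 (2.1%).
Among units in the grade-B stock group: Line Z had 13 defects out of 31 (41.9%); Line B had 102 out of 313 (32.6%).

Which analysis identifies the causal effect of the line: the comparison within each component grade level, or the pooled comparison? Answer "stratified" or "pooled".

stratified

The component grade-specific comparison favours Line B throughout, but the pooled figures favour Line Z. The question is whether to condition on component grade.
Since component grade is a pre-existing factor (not a product of the line) and it affects the outcome on its own, it is a confounder. The stratified rates, not the pooled rate, identify the causal effect.
Within each level — grade-A stock: 9.6% vs 2.1%; grade-B stock: 41.9% vs 32.6% — Line B is lower every time.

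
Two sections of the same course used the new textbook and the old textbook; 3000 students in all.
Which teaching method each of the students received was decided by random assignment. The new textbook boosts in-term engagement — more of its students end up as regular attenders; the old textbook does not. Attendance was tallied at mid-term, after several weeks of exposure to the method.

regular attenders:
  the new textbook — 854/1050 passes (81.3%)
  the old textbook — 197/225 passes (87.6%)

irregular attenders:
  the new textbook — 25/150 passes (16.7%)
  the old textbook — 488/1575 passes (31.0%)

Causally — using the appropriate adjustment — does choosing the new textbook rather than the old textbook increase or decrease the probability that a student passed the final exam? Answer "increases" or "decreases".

The stratified and pooled comparisons disagree (the old textbook wins within each mid-term attendance; the new textbook wins overall), so the answer turns on the causal role of mid-term attendance.
The distribution of mid-term attendance is itself part of what the teaching method does — it is an intermediate outcome. Holding it fixed would remove that part of the effect; the total effect is the pooled difference.
Pooled: the new textbook 73.2% vs the old textbook 38.1%; the new textbook is higher overall.

increases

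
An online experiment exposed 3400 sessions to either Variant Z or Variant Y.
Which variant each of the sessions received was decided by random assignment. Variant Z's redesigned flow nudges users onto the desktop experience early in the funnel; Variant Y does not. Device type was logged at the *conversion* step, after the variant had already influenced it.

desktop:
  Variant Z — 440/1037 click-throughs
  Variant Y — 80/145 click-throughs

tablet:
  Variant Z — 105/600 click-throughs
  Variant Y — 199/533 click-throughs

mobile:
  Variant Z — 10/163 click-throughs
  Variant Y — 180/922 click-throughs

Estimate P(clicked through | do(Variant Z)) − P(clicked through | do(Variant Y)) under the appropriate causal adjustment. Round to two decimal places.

+0.02

Because the variant influences device type, device type is a post-treatment mediator, not a confounder. Stratifying on it would bias the estimate; the causal effect is the crude pooled difference.
The causal difference is the pooled difference: 0.308 − 0.287 = +0.021.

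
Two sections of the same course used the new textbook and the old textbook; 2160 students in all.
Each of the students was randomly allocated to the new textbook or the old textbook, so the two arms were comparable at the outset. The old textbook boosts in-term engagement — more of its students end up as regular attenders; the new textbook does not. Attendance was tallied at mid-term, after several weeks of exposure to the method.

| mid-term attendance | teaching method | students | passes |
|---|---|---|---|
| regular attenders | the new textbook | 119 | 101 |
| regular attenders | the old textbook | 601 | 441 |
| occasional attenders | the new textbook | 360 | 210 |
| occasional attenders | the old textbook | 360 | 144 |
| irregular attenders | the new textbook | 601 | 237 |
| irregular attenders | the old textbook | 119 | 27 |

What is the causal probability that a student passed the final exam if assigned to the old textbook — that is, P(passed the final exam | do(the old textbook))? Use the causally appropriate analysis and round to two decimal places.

The distribution of mid-term attendance is itself part of what the teaching method does — it is an intermediate outcome. Holding it fixed would remove that part of the effect; the total effect is the pooled difference.
So P(outcome | do(the old textbook)) is just the pooled rate for the old textbook: 612/1080 = 0.567.

0.57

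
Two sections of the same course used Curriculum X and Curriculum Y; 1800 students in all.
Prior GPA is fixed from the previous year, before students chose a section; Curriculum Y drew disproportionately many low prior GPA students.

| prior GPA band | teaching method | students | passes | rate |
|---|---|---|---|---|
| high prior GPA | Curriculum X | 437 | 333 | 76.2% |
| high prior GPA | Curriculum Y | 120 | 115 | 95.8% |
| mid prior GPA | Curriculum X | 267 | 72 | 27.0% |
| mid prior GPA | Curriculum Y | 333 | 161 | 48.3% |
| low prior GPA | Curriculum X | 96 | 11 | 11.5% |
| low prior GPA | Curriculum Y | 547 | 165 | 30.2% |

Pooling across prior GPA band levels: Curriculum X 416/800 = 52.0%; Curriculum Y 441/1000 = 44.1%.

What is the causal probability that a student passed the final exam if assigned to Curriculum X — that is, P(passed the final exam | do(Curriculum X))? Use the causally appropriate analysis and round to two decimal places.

0.37

The stratified and pooled comparisons disagree (Curriculum Y wins within each prior GPA band; Curriculum X wins overall), so the answer turns on the causal role of prior GPA band.
The imbalance in prior GPA band arose from how students were allocated, not from anything the teaching method did; and prior GPA band independently affects the outcome. The pooled gap is confounded — condition on prior GPA band.
Standardising Curriculum X to the population prior GPA band mix: 0.309·333/437 + 0.333·72/267 + 0.357·11/96 = 0.367.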